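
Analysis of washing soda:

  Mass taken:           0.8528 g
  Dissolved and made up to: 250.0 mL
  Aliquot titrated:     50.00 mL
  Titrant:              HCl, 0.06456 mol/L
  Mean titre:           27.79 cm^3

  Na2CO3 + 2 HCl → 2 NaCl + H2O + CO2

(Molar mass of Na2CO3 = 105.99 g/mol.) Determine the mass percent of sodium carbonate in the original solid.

55.75 %

n(HCl) per titration = 0.02779 × 0.06456 = 1.794 × 10^-3 mol
From the 1:2 ratio, n(Na2CO3) in each aliquot = 1/2 × 1.794 × 10^-3 = 8.971 × 10^-4 mol
n(Na2CO3) in the whole flask = 8.971 × 10^-4 × 250.0/50.00 = 4.485 × 10^-3 mol
mass of Na2CO3 = 4.485 × 10^-3 × 105.99 = 0.4754 g
% Na2CO3 = 0.4754 / 0.8528 × 100 = 55.75 %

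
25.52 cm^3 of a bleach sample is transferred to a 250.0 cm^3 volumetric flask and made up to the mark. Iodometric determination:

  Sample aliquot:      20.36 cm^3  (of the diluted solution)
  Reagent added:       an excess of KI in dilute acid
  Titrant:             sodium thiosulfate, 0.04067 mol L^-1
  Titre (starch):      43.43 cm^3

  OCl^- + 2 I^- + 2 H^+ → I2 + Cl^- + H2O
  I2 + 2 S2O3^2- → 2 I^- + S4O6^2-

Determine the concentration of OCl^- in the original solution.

0.4249 mol/L

n(S2O3^2-) = 0.04343 × 0.04067 = 1.766 × 10^-3 mol
n(I2) = n(S2O3^2-)/2 = 8.831 × 10^-4 mol
n(OCl^-) in the aliquot = 8.831 × 10^-4 mol (1:1 ratio)
[OCl^-]_dilute = 8.831 × 10^-4 / 0.02036 = 0.04338 mol/L
[OCl^-]_original = 0.04338 × 250.0/25.52 = 0.4249 mol/L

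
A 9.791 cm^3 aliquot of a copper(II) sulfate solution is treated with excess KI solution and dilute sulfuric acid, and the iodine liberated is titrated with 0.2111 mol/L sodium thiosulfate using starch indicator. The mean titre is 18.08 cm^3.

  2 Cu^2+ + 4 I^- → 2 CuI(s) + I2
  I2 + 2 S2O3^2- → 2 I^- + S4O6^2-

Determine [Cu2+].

n(S2O3^2-) = 0.01808 × 0.2111 = 3.817 × 10^-3 mol
n(I2) = n(S2O3^2-)/2 = 1.908 × 10^-3 mol
From the 2:1 ratio, n(Cu2+) in the aliquot = 2/1 × 1.908 × 10^-3 = 3.817 × 10^-3 mol
[Cu2+] = 3.817 × 10^-3 / 0.009791 = 0.3898 mol/L

0.3898 mol/L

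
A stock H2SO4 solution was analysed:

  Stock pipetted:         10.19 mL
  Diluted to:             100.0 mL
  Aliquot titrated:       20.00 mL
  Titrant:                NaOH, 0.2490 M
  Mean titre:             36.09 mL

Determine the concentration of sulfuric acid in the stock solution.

2.205 M

H2SO4 + 2 NaOH → Na2SO4 + 2 H2O
n(NaOH) = 0.03609 × 0.2490 = 8.986 × 10^-3 mol
From the 1:2 ratio, n(H2SO4) in the aliquot = 1/2 × 8.986 × 10^-3 = 4.493 × 10^-3 mol
[H2SO4]_dilute = 4.493 × 10^-3 / 0.02000 = 0.2247 mol/L
Dilution factor = 100.0 / 10.19 = 9.814
[H2SO4]_stock = 0.2247 × 9.814 = 2.205 mol/L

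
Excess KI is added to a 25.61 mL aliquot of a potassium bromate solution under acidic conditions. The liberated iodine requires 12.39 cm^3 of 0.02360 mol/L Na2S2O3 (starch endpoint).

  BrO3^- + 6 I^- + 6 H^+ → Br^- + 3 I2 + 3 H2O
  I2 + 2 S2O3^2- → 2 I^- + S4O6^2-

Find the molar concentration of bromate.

0.001903 mol/L

n(S2O3^2-) = 0.01239 × 0.02360 = 2.924 × 10^-4 mol
n(I2) = n(S2O3^2-)/2 = 1.462 × 10^-4 mol
From the 1:3 ratio, n(BrO3^-) in the aliquot = 1/3 × 1.462 × 10^-4 = 4.873 × 10^-5 mol
[BrO3^-] = 4.873 × 10^-5 / 0.02561 = 0.001903 mol/L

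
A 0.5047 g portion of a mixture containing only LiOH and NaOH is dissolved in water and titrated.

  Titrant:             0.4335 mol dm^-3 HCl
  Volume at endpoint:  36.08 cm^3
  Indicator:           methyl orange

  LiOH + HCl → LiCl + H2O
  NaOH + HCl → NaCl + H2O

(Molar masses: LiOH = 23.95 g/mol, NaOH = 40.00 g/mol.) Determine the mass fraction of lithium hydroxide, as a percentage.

35.75 %

n(HCl) = 0.03608 × 0.4335 = 0.01564 mol
Let x = n(LiOH), y = n(NaOH).
Titrant: 1x + 1y = 0.01564;  mass: 23.95x + 40.00y = 0.5047
Solving, x = 7.534 × 10^-3 mol, y = 8.106 × 10^-3 mol
mass of LiOH = 7.534 × 10^-3 × 23.95 = 0.1804 g
% LiOH = 0.1804 / 0.5047 × 100 = 35.75 %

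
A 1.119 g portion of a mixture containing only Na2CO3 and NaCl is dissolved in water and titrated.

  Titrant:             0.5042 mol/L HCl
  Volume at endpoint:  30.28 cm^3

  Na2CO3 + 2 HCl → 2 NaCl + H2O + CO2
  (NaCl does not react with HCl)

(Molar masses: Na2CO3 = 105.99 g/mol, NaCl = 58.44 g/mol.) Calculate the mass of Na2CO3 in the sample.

n(HCl) = 0.03028 × 0.5042 = 0.01527 mol
Let x = n(Na2CO3), y = n(NaCl).
Titrant: 2x = 0.01527;  mass: 105.99x + 58.44y = 1.119
Solving, x = 7.634 × 10^-3 mol, y = 5.303 × 10^-3 mol
mass of Na2CO3 = 7.634 × 10^-3 × 105.99 = 0.8091 g

0.8091 g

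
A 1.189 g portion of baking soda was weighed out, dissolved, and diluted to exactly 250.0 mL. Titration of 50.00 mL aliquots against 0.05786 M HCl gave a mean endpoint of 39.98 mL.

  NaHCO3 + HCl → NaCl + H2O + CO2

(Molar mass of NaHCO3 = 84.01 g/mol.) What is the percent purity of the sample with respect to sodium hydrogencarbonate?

n(HCl) per titration = 0.03998 × 0.05786 = 2.313 × 10^-3 mol
n(NaHCO3) in each aliquot = 2.313 × 10^-3 mol (1:1 ratio)
n(NaHCO3) in the whole flask = 2.313 × 10^-3 × 250.0/50.00 = 0.01157 mol
mass of NaHCO3 = 0.01157 × 84.01 = 0.9717 g
% NaHCO3 = 0.9717 / 1.189 × 100 = 81.72 %

81.72 %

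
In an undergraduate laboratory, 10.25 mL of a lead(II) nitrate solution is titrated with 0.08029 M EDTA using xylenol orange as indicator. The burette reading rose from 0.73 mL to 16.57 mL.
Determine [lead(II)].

0.1241 M

Pb^2+ + EDTA^4- → [Pb(EDTA)]^2-
n(EDTA) = 0.01584 L × 0.08029 mol/L = 1.272 × 10^-3 mol
n(Pb2+) = 1.272 × 10^-3 mol (1:1 mole ratio)
[Pb2+] = 1.272 × 10^-3 mol / 0.01025 L = 0.1241 mol/L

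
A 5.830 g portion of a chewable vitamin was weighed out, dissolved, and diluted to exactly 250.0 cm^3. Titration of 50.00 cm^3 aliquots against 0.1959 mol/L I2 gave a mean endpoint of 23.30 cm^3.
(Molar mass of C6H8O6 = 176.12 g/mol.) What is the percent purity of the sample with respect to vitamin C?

68.94 %

C6H8O6 + I2 → C6H6O6 + 2 HI
n(I2) per titration = 0.02330 × 0.1959 = 4.564 × 10^-3 mol
n(C6H8O6) in each aliquot = 4.564 × 10^-3 mol (1:1 ratio)
n(C6H8O6) in the whole flask = 4.564 × 10^-3 × 250.0/50.00 = 0.02282 mol
mass of C6H8O6 = 0.02282 × 176.12 = 4.019 g
% C6H8O6 = 4.019 / 5.830 × 100 = 68.94 %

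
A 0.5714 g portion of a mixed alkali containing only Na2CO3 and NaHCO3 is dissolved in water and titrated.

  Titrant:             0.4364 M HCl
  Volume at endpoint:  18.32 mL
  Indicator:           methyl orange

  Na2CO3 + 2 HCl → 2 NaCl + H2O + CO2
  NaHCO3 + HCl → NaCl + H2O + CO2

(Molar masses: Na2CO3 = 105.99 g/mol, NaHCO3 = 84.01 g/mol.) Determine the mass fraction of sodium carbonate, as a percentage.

29.98 %

n(HCl) = 0.01832 × 0.4364 = 7.995 × 10^-3 mol
Let x = n(Na2CO3), y = n(NaHCO3).
Titrant: 2x + 1y = 7.995 × 10^-3;  mass: 105.99x + 84.01y = 0.5714
Solving, x = 1.616 × 10^-3 mol, y = 4.763 × 10^-3 mol
mass of Na2CO3 = 1.616 × 10^-3 × 105.99 = 0.1713 g
% Na2CO3 = 0.1713 / 0.5714 × 100 = 29.98 %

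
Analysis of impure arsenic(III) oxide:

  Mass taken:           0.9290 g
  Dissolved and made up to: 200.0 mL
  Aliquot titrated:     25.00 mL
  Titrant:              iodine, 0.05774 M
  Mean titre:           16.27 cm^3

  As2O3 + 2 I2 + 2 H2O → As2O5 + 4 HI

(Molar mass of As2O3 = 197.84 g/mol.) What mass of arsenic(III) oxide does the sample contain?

0.7434 g

n(I2) per titration = 0.01627 × 0.05774 = 9.394 × 10^-4 mol
From the 1:2 ratio, n(As2O3) in each aliquot = 1/2 × 9.394 × 10^-4 = 4.697 × 10^-4 mol
n(As2O3) in the whole flask = 4.697 × 10^-4 × 200.0/25.00 = 3.758 × 10^-3 mol
mass of As2O3 = 3.758 × 10^-3 × 197.84 = 0.7434 g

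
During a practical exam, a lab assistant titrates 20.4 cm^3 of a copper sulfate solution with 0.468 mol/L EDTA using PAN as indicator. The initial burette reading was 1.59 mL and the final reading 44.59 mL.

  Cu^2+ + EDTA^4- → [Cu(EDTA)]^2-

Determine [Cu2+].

0.986 mol/L

n(EDTA) = 0.0430 L × 0.468 mol/L = 0.0201 mol
n(Cu2+) = 0.0201 mol (1:1 mole ratio)
[Cu2+] = 0.0201 mol / 0.0204 L = 0.986 mol/L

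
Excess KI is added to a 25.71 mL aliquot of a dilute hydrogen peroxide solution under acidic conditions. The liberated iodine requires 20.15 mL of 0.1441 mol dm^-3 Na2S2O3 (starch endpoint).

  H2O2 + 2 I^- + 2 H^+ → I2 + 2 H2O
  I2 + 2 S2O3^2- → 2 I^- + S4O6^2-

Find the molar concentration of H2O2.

n(S2O3^2-) = 0.02015 × 0.1441 = 2.904 × 10^-3 mol
n(I2) = n(S2O3^2-)/2 = 1.452 × 10^-3 mol
n(H2O2) in the aliquot = 1.452 × 10^-3 mol (1:1 ratio)
[H2O2] = 1.452 × 10^-3 / 0.02571 = 0.05647 mol/L

0.05647 mol/L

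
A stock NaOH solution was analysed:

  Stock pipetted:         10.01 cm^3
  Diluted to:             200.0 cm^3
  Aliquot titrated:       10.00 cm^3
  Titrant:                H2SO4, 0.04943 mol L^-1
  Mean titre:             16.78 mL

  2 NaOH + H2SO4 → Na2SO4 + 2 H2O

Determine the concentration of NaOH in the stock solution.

n(H2SO4) = 0.01678 × 0.04943 = 8.294 × 10^-4 mol
From the 2:1 ratio, n(NaOH) in the aliquot = 2/1 × 8.294 × 10^-4 = 1.659 × 10^-3 mol
[NaOH]_dilute = 1.659 × 10^-3 / 0.01000 = 0.1659 mol/L
Dilution factor = 200.0 / 10.01 = 19.98
[NaOH]_stock = 0.1659 × 19.98 = 3.314 mol/L

3.314 mol/L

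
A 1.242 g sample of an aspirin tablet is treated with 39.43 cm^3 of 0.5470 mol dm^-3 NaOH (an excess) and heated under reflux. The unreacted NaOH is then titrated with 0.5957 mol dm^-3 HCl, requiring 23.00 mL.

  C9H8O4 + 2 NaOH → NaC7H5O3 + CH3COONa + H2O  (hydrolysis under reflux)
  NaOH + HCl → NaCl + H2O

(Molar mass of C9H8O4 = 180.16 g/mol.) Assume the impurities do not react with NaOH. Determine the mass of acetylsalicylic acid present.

0.7087 g

n(NaOH) added = 0.03943 × 0.5470 = 0.02157 mol
n(HCl) used in back-titration = 0.02300 × 0.5957 = 0.01370 mol
n(NaOH) left over = 0.01370 mol (1:1 ratio)
n(NaOH) consumed by analyte = 0.02157 − 0.01370 = 7.867 × 10^-3 mol
From the 1:2 ratio, n(C9H8O4) = 1/2 × 7.867 × 10^-3 = 3.934 × 10^-3 mol
mass of C9H8O4 = 3.934 × 10^-3 × 180.16 = 0.7087 g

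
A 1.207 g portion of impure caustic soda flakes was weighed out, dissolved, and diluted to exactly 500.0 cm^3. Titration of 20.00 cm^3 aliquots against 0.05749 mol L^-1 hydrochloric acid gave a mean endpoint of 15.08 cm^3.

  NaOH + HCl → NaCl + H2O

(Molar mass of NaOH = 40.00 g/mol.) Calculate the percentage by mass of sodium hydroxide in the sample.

71.83 %

n(HCl) per titration = 0.01508 × 0.05749 = 8.669 × 10^-4 mol
n(NaOH) in each aliquot = 8.669 × 10^-4 mol (1:1 ratio)
n(NaOH) in the whole flask = 8.669 × 10^-4 × 500.0/20.00 = 0.02167 mol
mass of NaOH = 0.02167 × 40.00 = 0.8669 g
% NaOH = 0.8669 / 1.207 × 100 = 71.83 %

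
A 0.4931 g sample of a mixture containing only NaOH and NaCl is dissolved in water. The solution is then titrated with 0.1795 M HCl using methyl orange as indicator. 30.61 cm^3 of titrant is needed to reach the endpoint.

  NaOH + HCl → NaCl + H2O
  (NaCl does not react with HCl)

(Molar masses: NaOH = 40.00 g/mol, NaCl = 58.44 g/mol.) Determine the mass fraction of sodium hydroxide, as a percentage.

44.57 %

n(HCl) = 0.03061 × 0.1795 = 5.494 × 10^-3 mol
Let x = n(NaOH), y = n(NaCl).
Titrant: 1x = 5.494 × 10^-3;  mass: 40.00x + 58.44y = 0.4931
Solving, x = 5.494 × 10^-3 mol, y = 4.677 × 10^-3 mol
mass of NaOH = 5.494 × 10^-3 × 40.00 = 0.2198 g
% NaOH = 0.2198 / 0.4931 × 100 = 44.57 %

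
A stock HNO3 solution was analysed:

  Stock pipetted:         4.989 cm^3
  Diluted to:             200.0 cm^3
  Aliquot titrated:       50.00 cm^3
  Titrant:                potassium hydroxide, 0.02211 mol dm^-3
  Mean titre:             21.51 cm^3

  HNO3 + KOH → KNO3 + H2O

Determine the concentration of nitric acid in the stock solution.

0.3813 mol/L

n(KOH) = 0.02151 × 0.02211 = 4.756 × 10^-4 mol
n(HNO3) in the aliquot = 4.756 × 10^-4 mol (1:1 ratio)
[HNO3]_dilute = 4.756 × 10^-4 / 0.05000 = 0.009512 mol/L
Dilution factor = 200.0 / 4.989 = 40.09
[HNO3]_stock = 0.009512 × 40.09 = 0.3813 mol/L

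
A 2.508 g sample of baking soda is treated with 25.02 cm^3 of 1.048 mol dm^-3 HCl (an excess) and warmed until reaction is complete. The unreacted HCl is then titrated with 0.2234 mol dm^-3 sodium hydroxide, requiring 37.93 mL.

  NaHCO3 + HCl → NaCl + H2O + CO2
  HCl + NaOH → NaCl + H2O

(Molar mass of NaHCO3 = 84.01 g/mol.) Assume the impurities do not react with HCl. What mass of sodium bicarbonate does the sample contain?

n(HCl) added = 0.02502 × 1.048 = 0.02622 mol
n(NaOH) used in back-titration = 0.03793 × 0.2234 = 8.474 × 10^-3 mol
n(HCl) left over = 8.474 × 10^-3 mol (1:1 ratio)
n(HCl) consumed by analyte = 0.02622 − 8.474 × 10^-3 = 0.01775 mol
n(NaHCO3) = 0.01775 mol (1:1 ratio)
mass of NaHCO3 = 0.01775 × 84.01 = 1.491 g

1.491 g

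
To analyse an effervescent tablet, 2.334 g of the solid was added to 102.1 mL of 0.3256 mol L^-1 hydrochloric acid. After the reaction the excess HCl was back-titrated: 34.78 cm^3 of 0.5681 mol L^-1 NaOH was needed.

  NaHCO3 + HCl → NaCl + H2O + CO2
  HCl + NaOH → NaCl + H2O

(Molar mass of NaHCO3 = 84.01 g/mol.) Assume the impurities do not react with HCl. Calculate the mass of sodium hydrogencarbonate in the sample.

n(HCl) added = 0.1021 × 0.3256 = 0.03324 mol
n(NaOH) used in back-titration = 0.03478 × 0.5681 = 0.01976 mol
n(HCl) left over = 0.01976 mol (1:1 ratio)
n(HCl) consumed by analyte = 0.03324 − 0.01976 = 0.01349 mol
n(NaHCO3) = 0.01349 mol (1:1 ratio)
mass of NaHCO3 = 0.01349 × 84.01 = 1.133 g

1.133 g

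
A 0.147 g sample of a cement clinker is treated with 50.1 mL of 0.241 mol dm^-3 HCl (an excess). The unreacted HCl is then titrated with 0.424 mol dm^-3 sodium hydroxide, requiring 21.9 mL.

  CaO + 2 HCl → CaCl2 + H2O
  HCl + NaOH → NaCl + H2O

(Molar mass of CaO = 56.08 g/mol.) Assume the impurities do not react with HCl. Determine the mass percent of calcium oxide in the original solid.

n(HCl) added = 0.0501 × 0.241 = 0.0121 mol
n(NaOH) used in back-titration = 0.0219 × 0.424 = 9.29 × 10^-3 mol
n(HCl) left over = 9.29 × 10^-3 mol (1:1 ratio)
n(HCl) consumed by analyte = 0.0121 − 9.29 × 10^-3 = 2.79 × 10^-3 mol
From the 1:2 ratio, n(CaO) = 1/2 × 2.79 × 10^-3 = 1.39 × 10^-3 mol
mass of CaO = 1.39 × 10^-3 × 56.08 = 0.0782 g
% CaO = 0.0782 / 0.147 × 100 = 53.2 %

53.2 %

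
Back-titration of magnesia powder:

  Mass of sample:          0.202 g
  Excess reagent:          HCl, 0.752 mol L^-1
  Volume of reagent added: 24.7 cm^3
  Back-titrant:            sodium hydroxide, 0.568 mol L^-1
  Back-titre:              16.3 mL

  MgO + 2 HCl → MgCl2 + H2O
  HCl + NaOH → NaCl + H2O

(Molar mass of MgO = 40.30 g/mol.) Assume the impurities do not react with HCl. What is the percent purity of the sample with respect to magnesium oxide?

n(HCl) added = 0.0247 × 0.752 = 0.0186 mol
n(NaOH) used in back-titration = 0.0163 × 0.568 = 9.26 × 10^-3 mol
n(HCl) left over = 9.26 × 10^-3 mol (1:1 ratio)
n(HCl) consumed by analyte = 0.0186 − 9.26 × 10^-3 = 9.32 × 10^-3 mol
From the 1:2 ratio, n(MgO) = 1/2 × 9.32 × 10^-3 = 4.66 × 10^-3 mol
mass of MgO = 4.66 × 10^-3 × 40.30 = 0.188 g
% MgO = 0.188 / 0.202 × 100 = 92.9 %

92.9 %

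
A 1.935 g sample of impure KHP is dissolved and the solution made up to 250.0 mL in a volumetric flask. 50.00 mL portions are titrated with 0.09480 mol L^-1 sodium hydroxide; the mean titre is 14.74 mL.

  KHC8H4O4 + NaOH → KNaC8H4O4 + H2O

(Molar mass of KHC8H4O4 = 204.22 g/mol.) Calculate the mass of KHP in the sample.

1.427 g

n(NaOH) per titration = 0.01474 × 0.09480 = 1.397 × 10^-3 mol
n(KHC8H4O4) in each aliquot = 1.397 × 10^-3 mol (1:1 ratio)
n(KHC8H4O4) in the whole flask = 1.397 × 10^-3 × 250.0/50.00 = 6.987 × 10^-3 mol
mass of KHC8H4O4 = 6.987 × 10^-3 × 204.22 = 1.427 g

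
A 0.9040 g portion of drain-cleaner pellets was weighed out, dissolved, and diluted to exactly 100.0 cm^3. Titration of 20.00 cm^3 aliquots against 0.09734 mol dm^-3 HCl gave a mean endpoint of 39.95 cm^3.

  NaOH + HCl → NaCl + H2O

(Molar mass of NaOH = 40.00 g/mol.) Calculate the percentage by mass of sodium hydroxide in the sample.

n(HCl) per titration = 0.03995 × 0.09734 = 3.889 × 10^-3 mol
n(NaOH) in each aliquot = 3.889 × 10^-3 mol (1:1 ratio)
n(NaOH) in the whole flask = 3.889 × 10^-3 × 100.0/20.00 = 0.01944 mol
mass of NaOH = 0.01944 × 40.00 = 0.7777 g
% NaOH = 0.7777 / 0.9040 × 100 = 86.03 %

86.03 %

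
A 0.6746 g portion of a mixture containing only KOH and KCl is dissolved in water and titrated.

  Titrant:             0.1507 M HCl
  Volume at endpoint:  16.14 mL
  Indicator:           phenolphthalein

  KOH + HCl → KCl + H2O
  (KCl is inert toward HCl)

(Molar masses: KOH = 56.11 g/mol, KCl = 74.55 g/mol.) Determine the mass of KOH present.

0.1365 g

n(HCl) = 0.01614 × 0.1507 = 2.432 × 10^-3 mol
Let x = n(KOH), y = n(KCl).
Titrant: 1x = 2.432 × 10^-3;  mass: 56.11x + 74.55y = 0.6746
Solving, x = 2.432 × 10^-3 mol, y = 7.218 × 10^-3 mol
mass of KOH = 2.432 × 10^-3 × 56.11 = 0.1365 g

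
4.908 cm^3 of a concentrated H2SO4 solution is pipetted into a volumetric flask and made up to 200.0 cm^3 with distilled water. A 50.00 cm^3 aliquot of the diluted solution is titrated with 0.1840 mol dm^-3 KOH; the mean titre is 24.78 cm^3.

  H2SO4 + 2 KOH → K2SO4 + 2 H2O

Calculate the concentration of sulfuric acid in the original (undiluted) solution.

1.858 mol/L

n(KOH) = 0.02478 × 0.1840 = 4.560 × 10^-3 mol
From the 1:2 ratio, n(H2SO4) in the aliquot = 1/2 × 4.560 × 10^-3 = 2.280 × 10^-3 mol
[H2SO4]_dilute = 2.280 × 10^-3 / 0.05000 = 0.04560 mol/L
Dilution factor = 200.0 / 4.908 = 40.75
[H2SO4]_stock = 0.04560 × 40.75 = 1.858 mol/L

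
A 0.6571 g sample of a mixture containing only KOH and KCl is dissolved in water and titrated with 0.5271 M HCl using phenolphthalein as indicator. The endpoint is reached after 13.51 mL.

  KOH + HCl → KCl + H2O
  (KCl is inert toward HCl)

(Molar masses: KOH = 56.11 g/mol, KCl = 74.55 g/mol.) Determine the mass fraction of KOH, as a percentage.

n(HCl) = 0.01351 × 0.5271 = 7.121 × 10^-3 mol
Let x = n(KOH), y = n(KCl).
Titrant: 1x = 7.121 × 10^-3;  mass: 56.11x + 74.55y = 0.6571
Solving, x = 7.121 × 10^-3 mol, y = 3.455 × 10^-3 mol
mass of KOH = 7.121 × 10^-3 × 56.11 = 0.3996 g
% KOH = 0.3996 / 0.6571 × 100 = 60.81 %

60.81 %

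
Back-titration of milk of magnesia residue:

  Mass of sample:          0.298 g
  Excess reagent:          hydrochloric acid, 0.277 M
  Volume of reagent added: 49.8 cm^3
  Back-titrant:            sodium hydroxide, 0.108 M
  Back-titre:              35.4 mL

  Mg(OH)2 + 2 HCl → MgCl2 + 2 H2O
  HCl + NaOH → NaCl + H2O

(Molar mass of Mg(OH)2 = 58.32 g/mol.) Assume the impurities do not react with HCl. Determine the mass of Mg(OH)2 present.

0.291 g

n(HCl) added = 0.0498 × 0.277 = 0.0138 mol
n(NaOH) used in back-titration = 0.0354 × 0.108 = 3.82 × 10^-3 mol
n(HCl) left over = 3.82 × 10^-3 mol (1:1 ratio)
n(HCl) consumed by analyte = 0.0138 − 3.82 × 10^-3 = 9.97 × 10^-3 mol
From the 1:2 ratio, n(Mg(OH)2) = 1/2 × 9.97 × 10^-3 = 4.99 × 10^-3 mol
mass of Mg(OH)2 = 4.99 × 10^-3 × 58.32 = 0.291 g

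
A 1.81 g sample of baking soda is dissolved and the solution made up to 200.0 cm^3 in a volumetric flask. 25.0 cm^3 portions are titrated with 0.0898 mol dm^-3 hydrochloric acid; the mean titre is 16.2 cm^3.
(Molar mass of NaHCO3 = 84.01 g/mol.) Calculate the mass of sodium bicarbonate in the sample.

NaHCO3 + HCl → NaCl + H2O + CO2
n(HCl) per titration = 0.0162 × 0.0898 = 1.45 × 10^-3 mol
n(NaHCO3) in each aliquot = 1.45 × 10^-3 mol (1:1 ratio)
n(NaHCO3) in the whole flask = 1.45 × 10^-3 × 200.0/25.0 = 0.0116 mol
mass of NaHCO3 = 0.0116 × 84.01 = 0.978 g

0.978 g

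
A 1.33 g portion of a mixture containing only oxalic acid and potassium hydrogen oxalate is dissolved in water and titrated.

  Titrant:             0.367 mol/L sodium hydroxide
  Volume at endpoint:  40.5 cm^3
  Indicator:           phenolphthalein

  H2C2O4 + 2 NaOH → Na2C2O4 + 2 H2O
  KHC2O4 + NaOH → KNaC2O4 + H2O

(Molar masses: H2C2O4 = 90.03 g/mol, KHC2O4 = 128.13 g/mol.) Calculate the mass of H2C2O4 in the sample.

n(NaOH) = 0.0405 × 0.367 = 0.0149 mol
Let x = n(H2C2O4), y = n(KHC2O4).
Titrant: 2x + 1y = 0.0149;  mass: 90.03x + 128.13y = 1.33
Solving, x = 3.46 × 10^-3 mol, y = 7.95 × 10^-3 mol
mass of H2C2O4 = 3.46 × 10^-3 × 90.03 = 0.311 g

0.311 g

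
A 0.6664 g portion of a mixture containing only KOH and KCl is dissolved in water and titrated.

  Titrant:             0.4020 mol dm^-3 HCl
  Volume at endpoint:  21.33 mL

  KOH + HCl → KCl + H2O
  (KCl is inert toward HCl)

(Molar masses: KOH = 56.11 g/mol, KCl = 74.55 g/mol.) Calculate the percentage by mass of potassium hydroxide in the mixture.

n(HCl) = 0.02133 × 0.4020 = 8.575 × 10^-3 mol
Let x = n(KOH), y = n(KCl).
Titrant: 1x = 8.575 × 10^-3;  mass: 56.11x + 74.55y = 0.6664
Solving, x = 8.575 × 10^-3 mol, y = 2.485 × 10^-3 mol
mass of KOH = 8.575 × 10^-3 × 56.11 = 0.4811 g
% KOH = 0.4811 / 0.6664 × 100 = 72.20 %

72.20 %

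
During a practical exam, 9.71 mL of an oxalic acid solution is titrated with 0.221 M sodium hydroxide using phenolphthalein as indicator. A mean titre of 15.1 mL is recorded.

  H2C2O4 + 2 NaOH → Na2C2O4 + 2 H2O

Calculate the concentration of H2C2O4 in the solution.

n(NaOH) = 0.0151 L × 0.221 mol/L = 3.34 × 10^-3 mol
From the 1:2 mole ratio, n(H2C2O4) = 1/2 × 3.34 × 10^-3 = 1.67 × 10^-3 mol
[H2C2O4] = 1.67 × 10^-3 mol / 0.00971 L = 0.172 mol/L

0.172 M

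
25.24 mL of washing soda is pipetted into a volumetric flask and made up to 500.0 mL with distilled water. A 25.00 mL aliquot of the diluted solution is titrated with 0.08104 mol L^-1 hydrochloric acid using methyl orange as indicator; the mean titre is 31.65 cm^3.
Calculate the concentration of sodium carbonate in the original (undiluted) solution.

1.016 mol/L

Na2CO3 + 2 HCl → 2 NaCl + H2O + CO2
n(HCl) = 0.03165 × 0.08104 = 2.565 × 10^-3 mol
From the 1:2 ratio, n(Na2CO3) in the aliquot = 1/2 × 2.565 × 10^-3 = 1.282 × 10^-3 mol
[Na2CO3]_dilute = 1.282 × 10^-3 / 0.02500 = 0.05130 mol/L
Dilution factor = 500.0 / 25.24 = 19.81
[Na2CO3]_stock = 0.05130 × 19.81 = 1.016 mol/L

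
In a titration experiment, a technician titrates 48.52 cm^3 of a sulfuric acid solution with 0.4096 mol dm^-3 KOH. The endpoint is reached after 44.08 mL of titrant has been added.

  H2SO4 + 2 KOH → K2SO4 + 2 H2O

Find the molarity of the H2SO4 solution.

n(KOH) = 0.04408 L × 0.4096 mol/L = 0.01806 mol
From the 1:2 mole ratio, n(H2SO4) = 1/2 × 0.01806 = 9.028 × 10^-3 mol
[H2SO4] = 9.028 × 10^-3 mol / 0.04852 L = 0.1861 mol/L

0.1861 mol/L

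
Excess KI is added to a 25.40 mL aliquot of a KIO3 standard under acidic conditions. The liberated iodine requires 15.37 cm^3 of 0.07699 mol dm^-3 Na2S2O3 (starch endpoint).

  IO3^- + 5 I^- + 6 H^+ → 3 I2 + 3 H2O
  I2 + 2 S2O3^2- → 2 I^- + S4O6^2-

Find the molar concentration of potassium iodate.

n(S2O3^2-) = 0.01537 × 0.07699 = 1.183 × 10^-3 mol
n(I2) = n(S2O3^2-)/2 = 5.917 × 10^-4 mol
From the 1:3 ratio, n(IO3^-) in the aliquot = 1/3 × 5.917 × 10^-4 = 1.972 × 10^-4 mol
[IO3^-] = 1.972 × 10^-4 / 0.02540 = 0.007765 mol/L

0.007765 mol/L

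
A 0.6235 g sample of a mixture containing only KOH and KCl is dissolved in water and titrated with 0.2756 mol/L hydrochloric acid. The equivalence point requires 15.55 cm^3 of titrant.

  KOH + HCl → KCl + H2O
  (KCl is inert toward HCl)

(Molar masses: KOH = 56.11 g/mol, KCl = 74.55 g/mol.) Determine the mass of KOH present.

n(HCl) = 0.01555 × 0.2756 = 4.286 × 10^-3 mol
Let x = n(KOH), y = n(KCl).
Titrant: 1x = 4.286 × 10^-3;  mass: 56.11x + 74.55y = 0.6235
Solving, x = 4.286 × 10^-3 mol, y = 5.138 × 10^-3 mol
mass of KOH = 4.286 × 10^-3 × 56.11 = 0.2405 g

0.2405 g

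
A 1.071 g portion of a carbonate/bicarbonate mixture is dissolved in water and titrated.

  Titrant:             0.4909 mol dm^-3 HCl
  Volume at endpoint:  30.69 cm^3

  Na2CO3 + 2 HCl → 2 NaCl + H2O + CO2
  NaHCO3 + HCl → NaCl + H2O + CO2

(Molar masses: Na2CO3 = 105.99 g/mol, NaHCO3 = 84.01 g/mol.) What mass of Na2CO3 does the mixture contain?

0.3326 g

n(HCl) = 0.03069 × 0.4909 = 0.01507 mol
Let x = n(Na2CO3), y = n(NaHCO3).
Titrant: 2x + 1y = 0.01507;  mass: 105.99x + 84.01y = 1.071
Solving, x = 3.138 × 10^-3 mol, y = 8.789 × 10^-3 mol
mass of Na2CO3 = 3.138 × 10^-3 × 105.99 = 0.3326 g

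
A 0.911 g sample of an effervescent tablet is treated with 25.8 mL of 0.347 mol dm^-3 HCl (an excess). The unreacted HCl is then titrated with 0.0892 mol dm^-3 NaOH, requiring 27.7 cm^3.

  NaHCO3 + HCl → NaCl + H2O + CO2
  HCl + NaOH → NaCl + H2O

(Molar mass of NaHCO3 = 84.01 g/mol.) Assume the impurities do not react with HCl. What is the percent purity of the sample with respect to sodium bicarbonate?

n(HCl) added = 0.0258 × 0.347 = 8.95 × 10^-3 mol
n(NaOH) used in back-titration = 0.0277 × 0.0892 = 2.47 × 10^-3 mol
n(HCl) left over = 2.47 × 10^-3 mol (1:1 ratio)
n(HCl) consumed by analyte = 8.95 × 10^-3 − 2.47 × 10^-3 = 6.48 × 10^-3 mol
n(NaHCO3) = 6.48 × 10^-3 mol (1:1 ratio)
mass of NaHCO3 = 6.48 × 10^-3 × 84.01 = 0.545 g
% NaHCO3 = 0.545 / 0.911 × 100 = 59.8 %

59.8 %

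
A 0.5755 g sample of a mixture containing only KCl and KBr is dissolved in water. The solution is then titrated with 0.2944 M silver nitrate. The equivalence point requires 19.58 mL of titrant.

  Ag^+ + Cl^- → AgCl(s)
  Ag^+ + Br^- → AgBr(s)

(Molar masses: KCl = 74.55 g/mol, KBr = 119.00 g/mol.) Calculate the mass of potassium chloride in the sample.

0.1853 g

n(AgNO3) = 0.01958 × 0.2944 = 5.764 × 10^-3 mol
Let x = n(KCl), y = n(KBr).
Titrant: 1x + 1y = 5.764 × 10^-3;  mass: 74.55x + 119.00y = 0.5755
Solving, x = 2.485 × 10^-3 mol, y = 3.279 × 10^-3 mol
mass of KCl = 2.485 × 10^-3 × 74.55 = 0.1853 g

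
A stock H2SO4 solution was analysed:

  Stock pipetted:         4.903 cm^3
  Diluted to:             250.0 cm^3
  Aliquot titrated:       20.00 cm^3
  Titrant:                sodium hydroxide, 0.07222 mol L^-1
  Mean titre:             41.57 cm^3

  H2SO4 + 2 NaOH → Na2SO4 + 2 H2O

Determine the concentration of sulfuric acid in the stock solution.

3.827 mol/L

n(NaOH) = 0.04157 × 0.07222 = 3.002 × 10^-3 mol
From the 1:2 ratio, n(H2SO4) in the aliquot = 1/2 × 3.002 × 10^-3 = 1.501 × 10^-3 mol
[H2SO4]_dilute = 1.501 × 10^-3 / 0.02000 = 0.07505 mol/L
Dilution factor = 250.0 / 4.903 = 50.99
[H2SO4]_stock = 0.07505 × 50.99 = 3.827 mol/L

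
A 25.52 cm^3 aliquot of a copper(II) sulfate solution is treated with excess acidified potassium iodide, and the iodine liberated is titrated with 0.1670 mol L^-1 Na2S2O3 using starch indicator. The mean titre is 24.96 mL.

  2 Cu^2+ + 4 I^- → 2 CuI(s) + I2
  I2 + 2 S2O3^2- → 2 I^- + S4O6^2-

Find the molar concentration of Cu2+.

0.1633 mol/L

n(S2O3^2-) = 0.02496 × 0.1670 = 4.168 × 10^-3 mol
n(I2) = n(S2O3^2-)/2 = 2.084 × 10^-3 mol
From the 2:1 ratio, n(Cu2+) in the aliquot = 2/1 × 2.084 × 10^-3 = 4.168 × 10^-3 mol
[Cu2+] = 4.168 × 10^-3 / 0.02552 = 0.1633 mol/L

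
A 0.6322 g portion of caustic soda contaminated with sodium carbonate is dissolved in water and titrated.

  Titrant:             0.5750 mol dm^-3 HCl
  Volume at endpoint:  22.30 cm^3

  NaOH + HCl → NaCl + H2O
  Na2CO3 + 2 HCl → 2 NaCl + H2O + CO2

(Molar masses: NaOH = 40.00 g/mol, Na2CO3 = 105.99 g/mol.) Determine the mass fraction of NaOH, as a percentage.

n(HCl) = 0.02230 × 0.5750 = 0.01282 mol
Let x = n(NaOH), y = n(Na2CO3).
Titrant: 1x + 2y = 0.01282;  mass: 40.00x + 105.99y = 0.6322
Solving, x = 3.642 × 10^-3 mol, y = 4.590 × 10^-3 mol
mass of NaOH = 3.642 × 10^-3 × 40.00 = 0.1457 g
% NaOH = 0.1457 / 0.6322 × 100 = 23.04 %

23.04 %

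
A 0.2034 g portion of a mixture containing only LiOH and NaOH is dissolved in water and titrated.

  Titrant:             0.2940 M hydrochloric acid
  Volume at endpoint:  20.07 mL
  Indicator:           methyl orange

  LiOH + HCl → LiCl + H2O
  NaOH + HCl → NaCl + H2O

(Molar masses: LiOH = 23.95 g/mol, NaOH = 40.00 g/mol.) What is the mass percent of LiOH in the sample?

n(HCl) = 0.02007 × 0.2940 = 5.901 × 10^-3 mol
Let x = n(LiOH), y = n(NaOH).
Titrant: 1x + 1y = 5.901 × 10^-3;  mass: 23.95x + 40.00y = 0.2034
Solving, x = 2.033 × 10^-3 mol, y = 3.868 × 10^-3 mol
mass of LiOH = 2.033 × 10^-3 × 23.95 = 0.04868 g
% LiOH = 0.04868 / 0.2034 × 100 = 23.93 %

23.93 %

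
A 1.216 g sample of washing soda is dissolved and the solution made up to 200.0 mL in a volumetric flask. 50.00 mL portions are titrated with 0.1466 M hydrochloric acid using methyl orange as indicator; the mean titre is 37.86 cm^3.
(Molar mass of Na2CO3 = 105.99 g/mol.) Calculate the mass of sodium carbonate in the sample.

1.177 g

Na2CO3 + 2 HCl → 2 NaCl + H2O + CO2
n(HCl) per titration = 0.03786 × 0.1466 = 5.550 × 10^-3 mol
From the 1:2 ratio, n(Na2CO3) in each aliquot = 1/2 × 5.550 × 10^-3 = 2.775 × 10^-3 mol
n(Na2CO3) in the whole flask = 2.775 × 10^-3 × 200.0/50.00 = 0.01110 mol
mass of Na2CO3 = 0.01110 × 105.99 = 1.177 g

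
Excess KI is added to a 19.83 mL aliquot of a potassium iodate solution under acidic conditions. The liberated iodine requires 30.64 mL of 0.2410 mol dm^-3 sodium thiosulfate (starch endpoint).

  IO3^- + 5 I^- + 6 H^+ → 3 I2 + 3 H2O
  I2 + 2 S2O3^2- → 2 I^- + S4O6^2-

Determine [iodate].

n(S2O3^2-) = 0.03064 × 0.2410 = 7.384 × 10^-3 mol
n(I2) = n(S2O3^2-)/2 = 3.692 × 10^-3 mol
From the 1:3 ratio, n(IO3^-) in the aliquot = 1/3 × 3.692 × 10^-3 = 1.231 × 10^-3 mol
[IO3^-] = 1.231 × 10^-3 / 0.01983 = 0.06206 mol/L

0.06206 mol/L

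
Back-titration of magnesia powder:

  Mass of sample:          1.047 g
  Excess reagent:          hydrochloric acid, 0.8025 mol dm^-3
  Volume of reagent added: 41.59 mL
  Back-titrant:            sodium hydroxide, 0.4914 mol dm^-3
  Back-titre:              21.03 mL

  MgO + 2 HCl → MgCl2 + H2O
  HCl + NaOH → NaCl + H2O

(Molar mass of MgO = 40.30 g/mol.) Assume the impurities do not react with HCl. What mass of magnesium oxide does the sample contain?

0.4643 g

n(HCl) added = 0.04159 × 0.8025 = 0.03338 mol
n(NaOH) used in back-titration = 0.02103 × 0.4914 = 0.01033 mol
n(HCl) left over = 0.01033 mol (1:1 ratio)
n(HCl) consumed by analyte = 0.03338 − 0.01033 = 0.02304 mol
From the 1:2 ratio, n(MgO) = 1/2 × 0.02304 = 0.01152 mol
mass of MgO = 0.01152 × 40.30 = 0.4643 g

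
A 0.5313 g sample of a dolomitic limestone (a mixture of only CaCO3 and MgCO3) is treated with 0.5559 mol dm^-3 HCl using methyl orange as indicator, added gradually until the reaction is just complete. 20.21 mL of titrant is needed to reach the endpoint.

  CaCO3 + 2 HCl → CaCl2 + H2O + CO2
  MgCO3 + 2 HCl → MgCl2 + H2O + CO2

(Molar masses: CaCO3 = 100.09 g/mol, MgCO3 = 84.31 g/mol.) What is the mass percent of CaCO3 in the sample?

68.88 %

n(HCl) = 0.02021 × 0.5559 = 0.01123 mol
Let x = n(CaCO3), y = n(MgCO3).
Titrant: 2x + 2y = 0.01123;  mass: 100.09x + 84.31y = 0.5313
Solving, x = 3.657 × 10^-3 mol, y = 1.961 × 10^-3 mol
mass of CaCO3 = 3.657 × 10^-3 × 100.09 = 0.3660 g
% CaCO3 = 0.3660 / 0.5313 × 100 = 68.88 %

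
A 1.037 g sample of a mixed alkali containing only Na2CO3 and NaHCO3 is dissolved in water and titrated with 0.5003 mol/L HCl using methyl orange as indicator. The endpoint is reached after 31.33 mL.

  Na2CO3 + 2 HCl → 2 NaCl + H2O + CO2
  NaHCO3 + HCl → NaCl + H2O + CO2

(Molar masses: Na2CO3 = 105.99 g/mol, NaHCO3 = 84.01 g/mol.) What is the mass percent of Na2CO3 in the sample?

46.10 %

n(HCl) = 0.03133 × 0.5003 = 0.01567 mol
Let x = n(Na2CO3), y = n(NaHCO3).
Titrant: 2x + 1y = 0.01567;  mass: 105.99x + 84.01y = 1.037
Solving, x = 4.511 × 10^-3 mol, y = 6.653 × 10^-3 mol
mass of Na2CO3 = 4.511 × 10^-3 × 105.99 = 0.4781 g
% Na2CO3 = 0.4781 / 1.037 × 100 = 46.10 %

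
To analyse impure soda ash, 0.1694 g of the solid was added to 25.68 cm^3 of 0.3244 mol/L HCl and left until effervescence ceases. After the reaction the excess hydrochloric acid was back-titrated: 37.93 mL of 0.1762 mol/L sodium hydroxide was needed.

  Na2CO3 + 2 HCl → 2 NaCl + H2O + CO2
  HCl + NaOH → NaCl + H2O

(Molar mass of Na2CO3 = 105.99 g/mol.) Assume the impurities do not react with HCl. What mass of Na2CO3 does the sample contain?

n(HCl) added = 0.02568 × 0.3244 = 8.331 × 10^-3 mol
n(NaOH) used in back-titration = 0.03793 × 0.1762 = 6.683 × 10^-3 mol
n(HCl) left over = 6.683 × 10^-3 mol (1:1 ratio)
n(HCl) consumed by analyte = 8.331 × 10^-3 − 6.683 × 10^-3 = 1.647 × 10^-3 mol
From the 1:2 ratio, n(Na2CO3) = 1/2 × 1.647 × 10^-3 = 8.237 × 10^-4 mol
mass of Na2CO3 = 8.237 × 10^-4 × 105.99 = 0.08730 g

0.08730 g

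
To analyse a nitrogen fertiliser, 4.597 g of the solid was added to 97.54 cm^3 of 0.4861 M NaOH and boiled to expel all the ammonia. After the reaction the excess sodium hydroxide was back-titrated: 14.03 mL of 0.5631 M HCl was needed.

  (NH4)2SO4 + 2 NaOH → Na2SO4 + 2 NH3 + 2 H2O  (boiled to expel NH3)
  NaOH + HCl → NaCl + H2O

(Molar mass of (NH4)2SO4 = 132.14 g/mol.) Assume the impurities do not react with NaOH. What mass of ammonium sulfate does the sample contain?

2.611 g

n(NaOH) added = 0.09754 × 0.4861 = 0.04741 mol
n(HCl) used in back-titration = 0.01403 × 0.5631 = 7.900 × 10^-3 mol
n(NaOH) left over = 7.900 × 10^-3 mol (1:1 ratio)
n(NaOH) consumed by analyte = 0.04741 − 7.900 × 10^-3 = 0.03951 mol
From the 1:2 ratio, n((NH4)2SO4) = 1/2 × 0.03951 = 0.01976 mol
mass of (NH4)2SO4 = 0.01976 × 132.14 = 2.611 g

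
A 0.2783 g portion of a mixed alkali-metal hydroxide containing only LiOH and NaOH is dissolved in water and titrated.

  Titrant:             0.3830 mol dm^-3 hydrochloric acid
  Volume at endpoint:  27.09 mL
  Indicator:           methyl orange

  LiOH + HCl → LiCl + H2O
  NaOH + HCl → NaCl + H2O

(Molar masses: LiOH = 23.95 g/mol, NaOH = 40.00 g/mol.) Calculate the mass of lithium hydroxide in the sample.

0.2040 g

n(HCl) = 0.02709 × 0.3830 = 0.01038 mol
Let x = n(LiOH), y = n(NaOH).
Titrant: 1x + 1y = 0.01038;  mass: 23.95x + 40.00y = 0.2783
Solving, x = 8.518 × 10^-3 mol, y = 1.857 × 10^-3 mol
mass of LiOH = 8.518 × 10^-3 × 23.95 = 0.2040 g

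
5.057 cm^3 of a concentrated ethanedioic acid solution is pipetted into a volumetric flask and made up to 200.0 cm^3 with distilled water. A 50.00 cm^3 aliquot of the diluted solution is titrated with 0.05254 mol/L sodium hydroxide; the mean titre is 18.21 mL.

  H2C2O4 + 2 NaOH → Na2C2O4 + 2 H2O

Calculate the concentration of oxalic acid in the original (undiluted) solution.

n(NaOH) = 0.01821 × 0.05254 = 9.568 × 10^-4 mol
From the 1:2 ratio, n(H2C2O4) in the aliquot = 1/2 × 9.568 × 10^-4 = 4.784 × 10^-4 mol
[H2C2O4]_dilute = 4.784 × 10^-4 / 0.05000 = 0.009568 mol/L
Dilution factor = 200.0 / 5.057 = 39.55
[H2C2O4]_stock = 0.009568 × 39.55 = 0.3784 mol/L

0.3784 mol/L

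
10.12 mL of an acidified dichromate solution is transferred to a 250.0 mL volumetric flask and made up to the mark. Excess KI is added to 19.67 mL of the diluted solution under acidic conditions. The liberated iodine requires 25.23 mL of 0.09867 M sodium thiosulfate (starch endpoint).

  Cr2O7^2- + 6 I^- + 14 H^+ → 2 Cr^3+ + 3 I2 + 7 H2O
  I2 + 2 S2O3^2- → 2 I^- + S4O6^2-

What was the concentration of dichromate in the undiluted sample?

0.5211 M

n(S2O3^2-) = 0.02523 × 0.09867 = 2.489 × 10^-3 mol
n(I2) = n(S2O3^2-)/2 = 1.245 × 10^-3 mol
From the 1:3 ratio, n(Cr2O7^2-) in the aliquot = 1/3 × 1.245 × 10^-3 = 4.149 × 10^-4 mol
[Cr2O7^2-]_dilute = 4.149 × 10^-4 / 0.01967 = 0.02109 mol/L
[Cr2O7^2-]_original = 0.02109 × 250.0/10.12 = 0.5211 mol/L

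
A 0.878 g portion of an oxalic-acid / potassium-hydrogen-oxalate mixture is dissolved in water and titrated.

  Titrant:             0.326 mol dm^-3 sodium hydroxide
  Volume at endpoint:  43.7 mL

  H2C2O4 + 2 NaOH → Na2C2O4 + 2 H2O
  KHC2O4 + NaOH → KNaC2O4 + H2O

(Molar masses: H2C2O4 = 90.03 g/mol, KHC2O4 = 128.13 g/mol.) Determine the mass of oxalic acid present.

0.513 g

n(NaOH) = 0.0437 × 0.326 = 0.0142 mol
Let x = n(H2C2O4), y = n(KHC2O4).
Titrant: 2x + 1y = 0.0142;  mass: 90.03x + 128.13y = 0.878
Solving, x = 5.70 × 10^-3 mol, y = 2.85 × 10^-3 mol
mass of H2C2O4 = 5.70 × 10^-3 × 90.03 = 0.513 g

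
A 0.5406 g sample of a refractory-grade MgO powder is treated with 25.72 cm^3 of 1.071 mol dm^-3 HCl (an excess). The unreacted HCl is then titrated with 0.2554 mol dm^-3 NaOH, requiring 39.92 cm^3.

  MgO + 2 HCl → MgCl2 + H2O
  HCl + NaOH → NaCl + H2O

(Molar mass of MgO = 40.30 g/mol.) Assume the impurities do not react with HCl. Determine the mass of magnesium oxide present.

n(HCl) added = 0.02572 × 1.071 = 0.02755 mol
n(NaOH) used in back-titration = 0.03992 × 0.2554 = 0.01020 mol
n(HCl) left over = 0.01020 mol (1:1 ratio)
n(HCl) consumed by analyte = 0.02755 − 0.01020 = 0.01735 mol
From the 1:2 ratio, n(MgO) = 1/2 × 0.01735 = 8.675 × 10^-3 mol
mass of MgO = 8.675 × 10^-3 × 40.30 = 0.3496 g

0.3496 g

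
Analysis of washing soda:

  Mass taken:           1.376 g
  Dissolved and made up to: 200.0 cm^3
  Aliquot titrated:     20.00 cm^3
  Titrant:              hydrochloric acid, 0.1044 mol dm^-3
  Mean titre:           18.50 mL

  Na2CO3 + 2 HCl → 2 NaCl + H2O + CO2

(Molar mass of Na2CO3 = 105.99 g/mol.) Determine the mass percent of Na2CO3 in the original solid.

74.39 %

n(HCl) per titration = 0.01850 × 0.1044 = 1.931 × 10^-3 mol
From the 1:2 ratio, n(Na2CO3) in each aliquot = 1/2 × 1.931 × 10^-3 = 9.657 × 10^-4 mol
n(Na2CO3) in the whole flask = 9.657 × 10^-4 × 200.0/20.00 = 9.657 × 10^-3 mol
mass of Na2CO3 = 9.657 × 10^-3 × 105.99 = 1.024 g
% Na2CO3 = 1.024 / 1.376 × 100 = 74.39 %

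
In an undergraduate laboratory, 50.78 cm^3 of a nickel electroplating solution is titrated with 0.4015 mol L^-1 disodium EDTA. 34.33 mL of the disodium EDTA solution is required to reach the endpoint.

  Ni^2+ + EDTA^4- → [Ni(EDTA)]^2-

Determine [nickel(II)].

n(EDTA) = 0.03433 L × 0.4015 mol/L = 0.01378 mol
n(Ni2+) = 0.01378 mol (1:1 mole ratio)
[Ni2+] = 0.01378 mol / 0.05078 L = 0.2714 mol/L

0.2714 mol/L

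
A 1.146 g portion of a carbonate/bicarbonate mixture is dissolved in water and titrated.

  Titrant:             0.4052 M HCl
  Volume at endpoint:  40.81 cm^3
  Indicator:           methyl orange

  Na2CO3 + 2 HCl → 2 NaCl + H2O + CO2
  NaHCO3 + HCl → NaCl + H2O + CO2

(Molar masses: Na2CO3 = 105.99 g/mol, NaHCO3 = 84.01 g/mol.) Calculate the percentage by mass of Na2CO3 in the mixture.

n(HCl) = 0.04081 × 0.4052 = 0.01654 mol
Let x = n(Na2CO3), y = n(NaHCO3).
Titrant: 2x + 1y = 0.01654;  mass: 105.99x + 84.01y = 1.146
Solving, x = 3.921 × 10^-3 mol, y = 8.695 × 10^-3 mol
mass of Na2CO3 = 3.921 × 10^-3 × 105.99 = 0.4156 g
% Na2CO3 = 0.4156 / 1.146 × 100 = 36.26 %

36.26 %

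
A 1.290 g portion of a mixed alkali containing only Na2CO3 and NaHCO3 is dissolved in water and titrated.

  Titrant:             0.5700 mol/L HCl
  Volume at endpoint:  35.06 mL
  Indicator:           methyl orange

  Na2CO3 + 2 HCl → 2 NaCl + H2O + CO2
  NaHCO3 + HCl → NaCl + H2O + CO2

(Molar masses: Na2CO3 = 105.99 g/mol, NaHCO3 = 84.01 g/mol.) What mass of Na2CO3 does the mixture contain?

n(HCl) = 0.03506 × 0.5700 = 0.01998 mol
Let x = n(Na2CO3), y = n(NaHCO3).
Titrant: 2x + 1y = 0.01998;  mass: 105.99x + 84.01y = 1.290
Solving, x = 6.269 × 10^-3 mol, y = 7.446 × 10^-3 mol
mass of Na2CO3 = 6.269 × 10^-3 × 105.99 = 0.6645 g

0.6645 g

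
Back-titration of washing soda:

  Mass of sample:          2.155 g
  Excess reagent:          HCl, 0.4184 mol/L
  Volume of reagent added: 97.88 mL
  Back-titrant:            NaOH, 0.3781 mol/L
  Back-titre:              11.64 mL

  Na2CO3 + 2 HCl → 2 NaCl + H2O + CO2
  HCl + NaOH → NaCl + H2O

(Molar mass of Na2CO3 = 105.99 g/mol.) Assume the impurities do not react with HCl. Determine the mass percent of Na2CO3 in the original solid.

89.89 %

n(HCl) added = 0.09788 × 0.4184 = 0.04095 mol
n(NaOH) used in back-titration = 0.01164 × 0.3781 = 4.401 × 10^-3 mol
n(HCl) left over = 4.401 × 10^-3 mol (1:1 ratio)
n(HCl) consumed by analyte = 0.04095 − 4.401 × 10^-3 = 0.03655 mol
From the 1:2 ratio, n(Na2CO3) = 1/2 × 0.03655 = 0.01828 mol
mass of Na2CO3 = 0.01828 × 105.99 = 1.937 g
% Na2CO3 = 1.937 / 2.155 × 100 = 89.89 %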